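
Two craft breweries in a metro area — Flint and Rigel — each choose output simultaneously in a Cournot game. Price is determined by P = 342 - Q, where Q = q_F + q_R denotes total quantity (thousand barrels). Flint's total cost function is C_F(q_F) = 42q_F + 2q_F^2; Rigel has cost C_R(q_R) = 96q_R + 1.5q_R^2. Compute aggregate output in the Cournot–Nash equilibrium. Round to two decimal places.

Flint's profit: π_F = (342 - Q)q_F - (42q_F + 2q_F²). Setting ∂π_F/∂q_F = 0: 300 - 6q_F - (q_R) = 0.
Rigel's profit: π_R = (342 - Q)q_R - (96q_R + (3/2)q_R²). Setting ∂π_R/∂q_R = 0: 246 - 5q_R - (q_F) = 0.
Rearranging gives the reaction functions q_F = (300 - q_R)/6 and q_R = (246 - q_F)/5.
Substituting one into the other gives q_F = 1254/29 and q_R = 1176/29.
Total output Q = 1254/29 + 1176/29 = 83.7931.

83.79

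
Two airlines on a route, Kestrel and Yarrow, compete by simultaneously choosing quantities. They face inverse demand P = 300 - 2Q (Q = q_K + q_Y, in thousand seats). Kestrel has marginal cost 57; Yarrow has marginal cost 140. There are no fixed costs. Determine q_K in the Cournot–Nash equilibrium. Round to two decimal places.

Kestrel's profit: π_K = (300 - 2Q)q_K - (57q_K). Setting ∂π_K/∂q_K = 0: 243 - 4q_K - 2(q_Y) = 0.
Yarrow's profit: π_Y = (300 - 2Q)q_Y - (140q_Y). Setting ∂π_Y/∂q_Y = 0: 160 - 4q_Y - 2(q_K) = 0.
Best responses: q_K = (243 - 2q_Y)/4, q_Y = (160 - 2q_K)/4.
Substituting one into the other gives q_K = 163/3 and q_Y = 77/6.

54.33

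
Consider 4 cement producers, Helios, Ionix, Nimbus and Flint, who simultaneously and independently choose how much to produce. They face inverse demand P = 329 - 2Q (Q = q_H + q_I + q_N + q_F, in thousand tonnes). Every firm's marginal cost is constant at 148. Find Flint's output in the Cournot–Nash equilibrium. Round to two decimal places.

Each firm earns π_i = (329 - 2Q)q_i - 148q_i.
First-order condition (treating rivals' output as given): 181 - 4q_i - 2·Σ_{j≠i} q_j = 0.
By symmetry each firm produces the same amount; substituting Σ_{j≠i} q_j = 3q_i yields q_i = 181/10.

18.10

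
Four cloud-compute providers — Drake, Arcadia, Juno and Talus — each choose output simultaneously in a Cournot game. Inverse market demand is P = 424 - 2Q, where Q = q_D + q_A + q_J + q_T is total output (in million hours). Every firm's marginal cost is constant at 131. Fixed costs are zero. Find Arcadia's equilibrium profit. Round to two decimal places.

A representative firm's profit is π_i = q_i(424 - 2Q) - 131q_i.
Setting ∂π_i/∂q_i = 0 with rivals' quantities fixed: 293 - 4q_i - 2·Σ_{j≠i} q_j = 0.
With identical firms every q_j equals q_i, so Σ_{j≠i} q_j = 3q_i and 293 = 10q_i, giving q_i = 293/10.
Price P = 424 - 2·(586/5) = 948/5.
Arcadia's profit: (948/5 - 131)·(293/10) = 1716.9800.

1716.98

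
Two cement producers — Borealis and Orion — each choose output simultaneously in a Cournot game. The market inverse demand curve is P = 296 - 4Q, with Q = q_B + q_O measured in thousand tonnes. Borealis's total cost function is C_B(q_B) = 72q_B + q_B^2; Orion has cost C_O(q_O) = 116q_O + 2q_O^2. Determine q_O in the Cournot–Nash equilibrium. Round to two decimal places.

Borealis's profit: π_B = (296 - 4Q)q_B - (72q_B + q_B²). Setting ∂π_B/∂q_B = 0: 224 - 10q_B - 4(q_O) = 0.
Orion's profit: π_O = (296 - 4Q)q_O - (116q_O + 2q_O²). Setting ∂π_O/∂q_O = 0: 180 - 12q_O - 4(q_B) = 0.
Best responses: q_B = (224 - 4q_O)/10, q_O = (180 - 4q_B)/12.
Solving the pair: q_B = 246/13, q_O = 113/13.

8.69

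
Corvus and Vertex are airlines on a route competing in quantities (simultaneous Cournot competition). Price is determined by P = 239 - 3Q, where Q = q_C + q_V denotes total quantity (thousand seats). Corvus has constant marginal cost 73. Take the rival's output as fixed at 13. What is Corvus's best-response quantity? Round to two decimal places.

21.17

With the rival's output fixed at 13, Corvus's profit is π_C = (239 - 3·13 - 3q_C)q_C - (73q_C) = (200 - 3q_C)q_C - (73q_C).
∂π_C/∂q_C = 127 - 6q_C = 0, so q_C = 127/6.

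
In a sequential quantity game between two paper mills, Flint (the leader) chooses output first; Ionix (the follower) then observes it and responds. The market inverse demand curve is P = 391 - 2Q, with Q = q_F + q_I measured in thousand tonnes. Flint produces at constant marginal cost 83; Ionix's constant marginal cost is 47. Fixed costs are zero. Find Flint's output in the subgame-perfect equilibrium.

The follower Ionix best-responds to any q_F: π_I = (391 - 2Q)q_I - 47q_I.
Setting the follower's marginal profit to zero, 344 - 2q_F - 4q_I = 0, i.e. q_I = (344 - 2q_F)/4.
The leader anticipates this reaction. Substituting into P = 391 - 2Q gives P = 219 - q_F, so π_F = (219 - q_F)q_F - 83q_F.
Maximising: ∂π_F/∂q_F = 136 - 2q_F = 0, giving q_F = 68.
Then q_I = (344 - 2·68)/4 = 52.

68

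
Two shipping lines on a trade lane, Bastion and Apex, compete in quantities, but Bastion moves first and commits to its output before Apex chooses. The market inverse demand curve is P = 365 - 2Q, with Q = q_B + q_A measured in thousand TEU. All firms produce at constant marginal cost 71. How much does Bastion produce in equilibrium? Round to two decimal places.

The follower Apex best-responds to any q_B: π_A = (365 - 2Q)q_A - 71q_A.
Follower FOC: 294 - 2q_B - 4q_A = 0, so q_A(q_B) = (294 - 2q_B)/4.
Bastion substitutes q_A(q_B) into its own profit: π_B = q_B(365 - 2q_B - (294 - 2q_B)/2) - 71q_B = (218 - q_B)q_B - 71q_B.
Maximising: ∂π_B/∂q_B = 147 - 2q_B = 0, giving q_B = 147/2.
Then q_A = (294 - 2·(147/2))/4 = 147/4.

73.50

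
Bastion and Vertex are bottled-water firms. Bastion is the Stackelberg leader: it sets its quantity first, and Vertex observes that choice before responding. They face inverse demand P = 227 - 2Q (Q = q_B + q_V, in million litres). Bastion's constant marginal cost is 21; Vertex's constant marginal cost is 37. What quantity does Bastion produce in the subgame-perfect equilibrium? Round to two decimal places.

55.50

Solve by backward induction. Given q_B, the follower Vertex maximises π_V = (227 - 2q_B - 2q_V)q_V - 37q_V.
∂π_V/∂q_V = 190 - 2q_B - 4q_V = 0 gives the reaction function q_V = (190 - 2q_B)/4.
Bastion substitutes q_V(q_B) into its own profit: π_B = q_B(227 - 2q_B - (190 - 2q_B)/2) - 21q_B = (132 - q_B)q_B - 21q_B.
Maximising: ∂π_B/∂q_B = 111 - 2q_B = 0, giving q_B = 111/2.
Then q_V = (190 - 2·(111/2))/4 = 79/4.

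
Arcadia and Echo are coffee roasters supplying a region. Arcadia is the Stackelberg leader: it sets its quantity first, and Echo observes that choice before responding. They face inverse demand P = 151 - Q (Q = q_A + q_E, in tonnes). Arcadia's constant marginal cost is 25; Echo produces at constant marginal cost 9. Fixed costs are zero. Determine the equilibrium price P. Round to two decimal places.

52.50

The follower Echo best-responds to any q_A: π_E = (151 - Q)q_E - 9q_E.
∂π_E/∂q_E = 142 - q_A - 2q_E = 0 gives the reaction function q_E = (142 - q_A)/2.
The leader anticipates this reaction. Substituting into P = 151 - Q gives P = 80 - (1/2)q_A, so π_A = (80 - (1/2)q_A)q_A - 25q_A.
Maximising: ∂π_A/∂q_A = 55 - q_A = 0, giving q_A = 55.
Then q_E = (142 - 55)/2 = 87/2.
Total output Q = 197/2, so price P = 151 - 197/2 = 105/2.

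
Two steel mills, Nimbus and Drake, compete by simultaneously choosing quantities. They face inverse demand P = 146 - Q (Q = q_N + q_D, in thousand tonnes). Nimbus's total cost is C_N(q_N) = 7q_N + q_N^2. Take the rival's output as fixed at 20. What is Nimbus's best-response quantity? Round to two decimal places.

With the rival's output fixed at 20, Nimbus's profit is π_N = (146 - 20 - q_N)q_N - (7q_N + q_N²) = (126 - q_N)q_N - (7q_N + q_N²).
∂π_N/∂q_N = 119 - 4q_N = 0, so q_N = 119/4.

29.75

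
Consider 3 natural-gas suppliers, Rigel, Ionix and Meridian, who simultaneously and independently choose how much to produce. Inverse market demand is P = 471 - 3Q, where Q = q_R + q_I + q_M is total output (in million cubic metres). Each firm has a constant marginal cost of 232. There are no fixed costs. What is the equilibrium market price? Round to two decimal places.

291.75

A representative firm's profit is π_i = q_i(471 - 3Q) - 232q_i.
Setting ∂π_i/∂q_i = 0 with rivals' quantities fixed: 239 - 6q_i - 3·Σ_{j≠i} q_j = 0.
With identical firms every q_j equals q_i, so Σ_{j≠i} q_j = 2q_i and 239 = 12q_i, giving q_i = 239/12.
Total output Q = 239/4, so price P = 471 - 3·(239/4) = 1167/4.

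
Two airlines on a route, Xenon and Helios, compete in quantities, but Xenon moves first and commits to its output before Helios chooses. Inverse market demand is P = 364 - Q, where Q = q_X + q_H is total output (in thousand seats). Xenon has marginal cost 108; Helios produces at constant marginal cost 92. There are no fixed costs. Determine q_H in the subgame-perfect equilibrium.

76

Solve by backward induction. Given q_X, the follower Helios maximises π_H = (364 - q_X - q_H)q_H - 92q_H.
∂π_H/∂q_H = 272 - q_X - 2q_H = 0 gives the reaction function q_H = (272 - q_X)/2.
Xenon substitutes q_H(q_X) into its own profit: π_X = q_X(364 - q_X - (272 - q_X)/2) - 108q_X = (228 - (1/2)q_X)q_X - 108q_X.
The leader's first-order condition 120 - q_X = 0 yields q_X = 120.
Then q_H = (272 - 120)/2 = 76.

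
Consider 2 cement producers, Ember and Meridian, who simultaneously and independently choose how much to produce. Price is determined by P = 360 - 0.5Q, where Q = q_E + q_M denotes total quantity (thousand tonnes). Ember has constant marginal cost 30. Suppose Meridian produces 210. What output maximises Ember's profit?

225

With the rival's output fixed at 210, Ember's profit is π_E = (360 - (1/2)·210 - (1/2)q_E)q_E - (30q_E) = (255 - (1/2)q_E)q_E - (30q_E).
∂π_E/∂q_E = 225 - q_E = 0, so q_E = 225.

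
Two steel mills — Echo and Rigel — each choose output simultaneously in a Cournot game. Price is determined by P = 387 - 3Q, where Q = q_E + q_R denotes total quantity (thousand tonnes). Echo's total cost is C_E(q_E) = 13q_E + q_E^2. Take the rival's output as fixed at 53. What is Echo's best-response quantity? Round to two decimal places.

26.88

With the rival's output fixed at 53, Echo's profit is π_E = (387 - 3·53 - 3q_E)q_E - (13q_E + q_E²) = (228 - 3q_E)q_E - (13q_E + q_E²).
∂π_E/∂q_E = 215 - 8q_E = 0, so q_E = 215/8.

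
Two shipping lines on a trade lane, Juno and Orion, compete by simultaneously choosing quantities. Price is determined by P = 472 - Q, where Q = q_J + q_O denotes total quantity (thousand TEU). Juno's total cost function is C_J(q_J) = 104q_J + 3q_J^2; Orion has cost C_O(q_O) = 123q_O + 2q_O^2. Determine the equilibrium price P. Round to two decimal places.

Juno's profit: π_J = (472 - Q)q_J - (104q_J + 3q_J²). Setting ∂π_J/∂q_J = 0: 368 - 8q_J - (q_O) = 0.
Orion's profit: π_O = (472 - Q)q_O - (123q_O + 2q_O²). Setting ∂π_O/∂q_O = 0: 349 - 6q_O - (q_J) = 0.
Best responses: q_J = (368 - q_O)/8, q_O = (349 - q_J)/6.
Solving the pair: q_J = 1859/47, q_O = 51.5745.
Total output Q = 91.1277, so price P = 472 - 91.1277 = 380.8723.

380.87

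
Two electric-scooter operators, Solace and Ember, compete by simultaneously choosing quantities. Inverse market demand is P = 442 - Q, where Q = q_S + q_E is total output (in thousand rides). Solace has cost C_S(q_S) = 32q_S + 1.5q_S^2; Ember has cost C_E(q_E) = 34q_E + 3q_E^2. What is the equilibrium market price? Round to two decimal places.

326.56

Solace's profit: π_S = (442 - Q)q_S - (32q_S + (3/2)q_S²). Setting ∂π_S/∂q_S = 0: 410 - 5q_S - (q_E) = 0.
Ember's profit: π_E = (442 - Q)q_E - (34q_E + 3q_E²). Setting ∂π_E/∂q_E = 0: 408 - 8q_E - (q_S) = 0.
So q_S = (410 - q_E)/5 and q_E = (408 - q_S)/8.
Solving the pair: q_S = 73.6410, q_E = 1630/39.
Total output Q = 115.4359, so price P = 442 - 115.4359 = 326.5641.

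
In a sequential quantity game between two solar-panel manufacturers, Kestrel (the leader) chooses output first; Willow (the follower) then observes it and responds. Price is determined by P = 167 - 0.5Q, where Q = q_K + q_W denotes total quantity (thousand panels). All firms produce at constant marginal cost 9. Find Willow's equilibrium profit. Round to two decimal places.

3120.50

Solve by backward induction. Given q_K, the follower Willow maximises π_W = (167 - (1/2)q_K - (1/2)q_W)q_W - 9q_W.
Follower FOC: 158 - (1/2)q_K - q_W = 0, so q_W(q_K) = (158 - (1/2)q_K).
The leader anticipates this reaction. Substituting into P = 167 - 0.5Q gives P = 88 - (1/4)q_K, so π_K = (88 - (1/4)q_K)q_K - 9q_K.
Leader FOC: 79 - (1/2)q_K = 0, so q_K = 158.
Then q_W = (158 - (1/2)·158) = 79.
Price P = 167 - (1/2)·237 = 97/2.
Willow's profit: (97/2 - 9)·79 = 3120.5000.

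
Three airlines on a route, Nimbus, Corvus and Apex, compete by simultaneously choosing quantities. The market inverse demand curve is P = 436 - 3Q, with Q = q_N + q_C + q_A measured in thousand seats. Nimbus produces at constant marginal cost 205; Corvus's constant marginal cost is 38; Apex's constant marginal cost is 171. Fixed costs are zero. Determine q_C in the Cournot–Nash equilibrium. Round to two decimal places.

58.17

Nimbus's profit: π_N = (436 - 3Q)q_N - (205q_N). Setting ∂π_N/∂q_N = 0: 231 - 6q_N - 3(q_C + q_A) = 0.
Corvus's profit: π_C = (436 - 3Q)q_C - (38q_C). Setting ∂π_C/∂q_C = 0: 398 - 6q_C - 3(q_N + q_A) = 0.
Apex's profit: π_A = (436 - 3Q)q_A - (171q_A). Setting ∂π_A/∂q_A = 0: 265 - 6q_A - 3(q_N + q_C) = 0.
Summing all 3 equations gives 894 − 12Q = 0, hence Q = 149/2.
Back-substituting: q_N = (231 − 447/2)/3 = 5/2, q_C = (398 − 447/2)/3 = 349/6, q_A = (265 − 447/2)/3 = 83/6.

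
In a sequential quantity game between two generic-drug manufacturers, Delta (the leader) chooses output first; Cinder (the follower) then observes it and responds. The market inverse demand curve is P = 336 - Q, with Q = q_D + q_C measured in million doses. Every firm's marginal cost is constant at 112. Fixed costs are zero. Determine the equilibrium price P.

The follower Cinder best-responds to any q_D: π_C = (336 - Q)q_C - 112q_C.
∂π_C/∂q_C = 224 - q_D - 2q_C = 0 gives the reaction function q_C = (224 - q_D)/2.
Delta substitutes q_C(q_D) into its own profit: π_D = q_D(336 - q_D - (224 - q_D)/2) - 112q_D = (224 - (1/2)q_D)q_D - 112q_D.
Leader FOC: 112 - q_D = 0, so q_D = 112.
Then q_C = (224 - 112)/2 = 56.
Total output Q = 168, so price P = 336 - 168 = 168.

168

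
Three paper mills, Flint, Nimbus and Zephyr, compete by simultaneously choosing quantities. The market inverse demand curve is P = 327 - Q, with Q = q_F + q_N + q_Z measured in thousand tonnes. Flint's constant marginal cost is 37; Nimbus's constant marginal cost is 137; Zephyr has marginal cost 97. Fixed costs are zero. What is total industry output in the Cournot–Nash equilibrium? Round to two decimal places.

177.50

Flint's profit: π_F = (327 - Q)q_F - (37q_F). Setting ∂π_F/∂q_F = 0: 290 - 2q_F - (q_N + q_Z) = 0.
Nimbus's profit: π_N = (327 - Q)q_N - (137q_N). Setting ∂π_N/∂q_N = 0: 190 - 2q_N - (q_F + q_Z) = 0.
Zephyr's first-order condition: 230 - 2q_Z - (q_F + q_N) = 0.
Summing all 3 equations gives 710 − 4Q = 0, hence Q = 355/2.
Back-substituting: q_F = (290 − 355/2) = 225/2, q_N = (190 − 355/2) = 25/2, q_Z = (230 − 355/2) = 105/2.
Total output Q = 225/2 + 25/2 + 105/2 = 355/2.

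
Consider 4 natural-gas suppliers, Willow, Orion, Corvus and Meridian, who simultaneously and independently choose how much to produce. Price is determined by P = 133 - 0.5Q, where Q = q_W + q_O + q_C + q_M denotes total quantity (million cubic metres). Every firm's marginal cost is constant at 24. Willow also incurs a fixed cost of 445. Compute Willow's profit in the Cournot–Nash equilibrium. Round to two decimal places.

Each firm earns π_i = (133 - 0.5Q)q_i - 24q_i.
Setting ∂π_i/∂q_i = 0 with rivals' quantities fixed: 109 - q_i - (1/2)·Σ_{j≠i} q_j = 0.
With identical firms every q_j equals q_i, so Σ_{j≠i} q_j = 3q_i and 109 = (5/2)q_i, giving q_i = 218/5.
Price P = 133 - (1/2)·(872/5) = 229/5.
Willow's profit: (229/5 - 24)·(218/5) - 445 = 505.4800.

505.48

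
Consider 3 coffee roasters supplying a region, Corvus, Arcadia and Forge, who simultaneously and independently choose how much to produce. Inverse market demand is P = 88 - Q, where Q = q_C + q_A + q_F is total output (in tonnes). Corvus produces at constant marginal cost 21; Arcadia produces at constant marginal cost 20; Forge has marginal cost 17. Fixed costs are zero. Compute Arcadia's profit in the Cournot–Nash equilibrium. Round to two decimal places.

Corvus's profit: π_C = (88 - Q)q_C - (21q_C). Setting ∂π_C/∂q_C = 0: 67 - 2q_C - (q_A + q_F) = 0.
Arcadia's profit: π_A = (88 - Q)q_A - (20q_A). Setting ∂π_A/∂q_A = 0: 68 - 2q_A - (q_C + q_F) = 0.
Forge's profit: π_F = (88 - Q)q_F - (17q_F). Setting ∂π_F/∂q_F = 0: 71 - 2q_F - (q_C + q_A) = 0.
Adding the 3 conditions: 206 − 2Q − 2Q = 0, i.e. Q = 103/2.
Back-substituting: q_C = (67 − 103/2) = 31/2, q_A = (68 − 103/2) = 33/2, q_F = (71 − 103/2) = 39/2.
Price P = 88 - 103/2 = 73/2.
Arcadia's profit: (73/2 - 20)·(33/2) = 1089/4.

272.25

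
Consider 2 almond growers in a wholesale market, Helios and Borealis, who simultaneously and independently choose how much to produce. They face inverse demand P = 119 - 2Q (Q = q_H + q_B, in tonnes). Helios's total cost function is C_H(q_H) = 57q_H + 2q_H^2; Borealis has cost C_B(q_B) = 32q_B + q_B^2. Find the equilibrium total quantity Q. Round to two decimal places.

Helios's profit: π_H = (119 - 2Q)q_H - (57q_H + 2q_H²). Setting ∂π_H/∂q_H = 0: 62 - 8q_H - 2(q_B) = 0.
Borealis's profit: π_B = (119 - 2Q)q_B - (32q_B + q_B²). Setting ∂π_B/∂q_B = 0: 87 - 6q_B - 2(q_H) = 0.
Best responses: q_H = (62 - 2q_B)/8, q_B = (87 - 2q_H)/6.
Solving the pair: q_H = 9/2, q_B = 13.
Total output Q = 9/2 + 13 = 35/2.

17.50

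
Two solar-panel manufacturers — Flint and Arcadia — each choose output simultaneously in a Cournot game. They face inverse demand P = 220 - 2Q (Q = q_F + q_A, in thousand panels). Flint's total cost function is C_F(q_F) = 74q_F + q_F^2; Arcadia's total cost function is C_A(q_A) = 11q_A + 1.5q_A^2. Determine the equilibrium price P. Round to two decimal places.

137.58

Flint's profit: π_F = (220 - 2Q)q_F - (74q_F + q_F²). Setting ∂π_F/∂q_F = 0: 146 - 6q_F - 2(q_A) = 0.
Arcadia's first-order condition: 209 - 7q_A - 2(q_F) = 0.
So q_F = (146 - 2q_A)/6 and q_A = (209 - 2q_F)/7.
Solving the pair: q_F = 302/19, q_A = 481/19.
Total output Q = 783/19, so price P = 220 - 2·(783/19) = 137.5789.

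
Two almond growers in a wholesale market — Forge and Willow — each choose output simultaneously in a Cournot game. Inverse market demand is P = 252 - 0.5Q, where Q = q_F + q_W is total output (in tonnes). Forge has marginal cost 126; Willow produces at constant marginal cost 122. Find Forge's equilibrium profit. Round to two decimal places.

3307.56

Forge's profit: π_F = (252 - 0.5Q)q_F - (126q_F). Setting ∂π_F/∂q_F = 0: 126 - q_F - (1/2)(q_W) = 0.
Willow's profit: π_W = (252 - 0.5Q)q_W - (122q_W). Setting ∂π_W/∂q_W = 0: 130 - q_W - (1/2)(q_F) = 0.
Best responses: q_F = (126 - (1/2)q_W), q_W = (130 - (1/2)q_F).
Substituting one into the other gives q_F = 244/3 and q_W = 268/3.
Price P = 252 - (1/2)·(512/3) = 500/3.
Forge's profit: (500/3 - 126)·(244/3) = 3307.5556.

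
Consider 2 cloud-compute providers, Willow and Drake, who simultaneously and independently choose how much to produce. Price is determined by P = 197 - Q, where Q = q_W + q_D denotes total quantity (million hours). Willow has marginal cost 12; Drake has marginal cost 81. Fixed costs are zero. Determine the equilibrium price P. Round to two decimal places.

96.67

Willow's profit: π_W = (197 - Q)q_W - (12q_W). Setting ∂π_W/∂q_W = 0: 185 - 2q_W - (q_D) = 0.
Drake's first-order condition: 116 - 2q_D - (q_W) = 0.
Rearranging gives the reaction functions q_W = (185 - q_D)/2 and q_D = (116 - q_W)/2.
Solving the pair: q_W = 254/3, q_D = 47/3.
Total output Q = 301/3, so price P = 197 - 301/3 = 290/3.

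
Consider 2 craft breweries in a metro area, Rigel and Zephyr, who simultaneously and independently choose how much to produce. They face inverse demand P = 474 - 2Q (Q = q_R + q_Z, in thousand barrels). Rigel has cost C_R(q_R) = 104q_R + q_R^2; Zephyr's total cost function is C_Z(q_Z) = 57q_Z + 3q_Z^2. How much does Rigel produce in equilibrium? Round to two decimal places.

51.18

Rigel's profit: π_R = (474 - 2Q)q_R - (104q_R + q_R²). Setting ∂π_R/∂q_R = 0: 370 - 6q_R - 2(q_Z) = 0.
Zephyr's first-order condition: 417 - 10q_Z - 2(q_R) = 0.
Rearranging gives the reaction functions q_R = (370 - 2q_Z)/6 and q_Z = (417 - 2q_R)/10.
Solving the pair: q_R = 1433/28, q_Z = 881/28.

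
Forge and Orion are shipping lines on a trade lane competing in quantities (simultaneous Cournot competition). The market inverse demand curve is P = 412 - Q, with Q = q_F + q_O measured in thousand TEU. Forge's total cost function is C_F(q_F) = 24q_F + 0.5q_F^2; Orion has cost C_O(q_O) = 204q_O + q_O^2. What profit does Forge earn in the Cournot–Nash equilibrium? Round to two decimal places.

22392.60

Forge's profit: π_F = (412 - Q)q_F - (24q_F + (1/2)q_F²). Setting ∂π_F/∂q_F = 0: 388 - 3q_F - (q_O) = 0.
Orion's first-order condition: 208 - 4q_O - (q_F) = 0.
Best responses: q_F = (388 - q_O)/3, q_O = (208 - q_F)/4.
Substituting one into the other gives q_F = 1344/11 and q_O = 236/11.
Price P = 412 - 1580/11 = 268.3636.
Forge's profit: 268.3636·(1344/11) - 24·(1344/11) - (1/2)(1344/11)² = 22392.5950.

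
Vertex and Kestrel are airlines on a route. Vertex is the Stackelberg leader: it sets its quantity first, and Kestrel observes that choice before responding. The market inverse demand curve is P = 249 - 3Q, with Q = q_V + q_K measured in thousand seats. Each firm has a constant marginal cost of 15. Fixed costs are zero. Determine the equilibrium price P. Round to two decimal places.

73.50

Solve by backward induction. Given q_V, the follower Kestrel maximises π_K = (249 - 3q_V - 3q_K)q_K - 15q_K.
Setting the follower's marginal profit to zero, 234 - 3q_V - 6q_K = 0, i.e. q_K = (234 - 3q_V)/6.
Vertex substitutes q_K(q_V) into its own profit: π_V = q_V(249 - 3q_V - (234 - 3q_V)/2) - 15q_V = (132 - (3/2)q_V)q_V - 15q_V.
Leader FOC: 117 - 3q_V = 0, so q_V = 39.
Then q_K = (234 - 3·39)/6 = 39/2.
Total output Q = 117/2, so price P = 249 - 3·(117/2) = 147/2.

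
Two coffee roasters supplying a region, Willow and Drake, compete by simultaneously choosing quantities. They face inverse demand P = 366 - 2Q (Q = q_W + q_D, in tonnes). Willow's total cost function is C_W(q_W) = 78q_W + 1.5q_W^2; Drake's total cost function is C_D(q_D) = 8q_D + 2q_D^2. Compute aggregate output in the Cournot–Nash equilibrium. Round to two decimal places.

67.65

Willow's profit: π_W = (366 - 2Q)q_W - (78q_W + (3/2)q_W²). Setting ∂π_W/∂q_W = 0: 288 - 7q_W - 2(q_D) = 0.
Drake's first-order condition: 358 - 8q_D - 2(q_W) = 0.
Best responses: q_W = (288 - 2q_D)/7, q_D = (358 - 2q_W)/8.
Solving the pair: q_W = 397/13, q_D = 965/26.
Total output Q = 397/13 + 965/26 = 1759/26.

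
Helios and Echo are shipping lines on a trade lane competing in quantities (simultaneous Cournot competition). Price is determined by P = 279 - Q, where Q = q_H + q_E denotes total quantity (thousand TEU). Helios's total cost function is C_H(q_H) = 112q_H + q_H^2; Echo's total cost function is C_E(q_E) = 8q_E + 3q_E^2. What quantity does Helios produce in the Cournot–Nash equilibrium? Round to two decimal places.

Helios's profit: π_H = (279 - Q)q_H - (112q_H + q_H²). Setting ∂π_H/∂q_H = 0: 167 - 4q_H - (q_E) = 0.
Echo's first-order condition: 271 - 8q_E - (q_H) = 0.
So q_H = (167 - q_E)/4 and q_E = (271 - q_H)/8.
Substituting one into the other gives q_H = 1065/31 and q_E = 917/31.

34.35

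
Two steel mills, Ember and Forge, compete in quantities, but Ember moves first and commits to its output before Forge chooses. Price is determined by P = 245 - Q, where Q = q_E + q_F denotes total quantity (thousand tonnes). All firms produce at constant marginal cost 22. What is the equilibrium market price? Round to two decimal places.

77.75

Solve by backward induction. Given q_E, the follower Forge maximises π_F = (245 - q_E - q_F)q_F - 22q_F.
∂π_F/∂q_F = 223 - q_E - 2q_F = 0 gives the reaction function q_F = (223 - q_E)/2.
The leader anticipates this reaction. Substituting into P = 245 - Q gives P = 267/2 - (1/2)q_E, so π_E = (267/2 - (1/2)q_E)q_E - 22q_E.
The leader's first-order condition 223/2 - q_E = 0 yields q_E = 223/2.
Then q_F = (223 - 223/2)/2 = 223/4.
Total output Q = 669/4, so price P = 245 - 669/4 = 311/4.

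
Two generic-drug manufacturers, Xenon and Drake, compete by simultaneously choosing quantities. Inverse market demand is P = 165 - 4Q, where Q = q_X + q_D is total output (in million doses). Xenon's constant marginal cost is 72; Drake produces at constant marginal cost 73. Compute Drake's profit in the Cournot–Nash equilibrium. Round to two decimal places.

230.03

Xenon's profit: π_X = (165 - 4Q)q_X - (72q_X). Setting ∂π_X/∂q_X = 0: 93 - 8q_X - 4(q_D) = 0.
Drake's first-order condition: 92 - 8q_D - 4(q_X) = 0.
Best responses: q_X = (93 - 4q_D)/8, q_D = (92 - 4q_X)/8.
Solving the pair: q_X = 47/6, q_D = 91/12.
Price P = 165 - 4·(185/12) = 310/3.
Drake's profit: (310/3 - 73)·(91/12) = 230.0278.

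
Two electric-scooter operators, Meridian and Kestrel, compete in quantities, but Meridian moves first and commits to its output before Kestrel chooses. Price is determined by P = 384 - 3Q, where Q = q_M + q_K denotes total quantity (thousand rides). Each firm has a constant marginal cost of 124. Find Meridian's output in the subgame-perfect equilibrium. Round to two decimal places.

43.33

Solve by backward induction. Given q_M, the follower Kestrel maximises π_K = (384 - 3q_M - 3q_K)q_K - 124q_K.
∂π_K/∂q_K = 260 - 3q_M - 6q_K = 0 gives the reaction function q_K = (260 - 3q_M)/6.
Meridian substitutes q_K(q_M) into its own profit: π_M = q_M(384 - 3q_M - (260 - 3q_M)/2) - 124q_M = (254 - (3/2)q_M)q_M - 124q_M.
Maximising: ∂π_M/∂q_M = 130 - 3q_M = 0, giving q_M = 130/3.
Then q_K = (260 - 3·(130/3))/6 = 65/3.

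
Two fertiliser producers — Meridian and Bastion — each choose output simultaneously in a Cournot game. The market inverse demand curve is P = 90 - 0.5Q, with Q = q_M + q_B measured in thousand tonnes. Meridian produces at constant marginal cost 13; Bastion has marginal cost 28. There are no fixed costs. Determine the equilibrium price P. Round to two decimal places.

43.67

Meridian's profit: π_M = (90 - 0.5Q)q_M - (13q_M). Setting ∂π_M/∂q_M = 0: 77 - q_M - (1/2)(q_B) = 0.
Bastion's first-order condition: 62 - q_B - (1/2)(q_M) = 0.
Rearranging gives the reaction functions q_M = (77 - (1/2)q_B) and q_B = (62 - (1/2)q_M).
Solving the pair: q_M = 184/3, q_B = 94/3.
Total output Q = 278/3, so price P = 90 - (1/2)·(278/3) = 131/3.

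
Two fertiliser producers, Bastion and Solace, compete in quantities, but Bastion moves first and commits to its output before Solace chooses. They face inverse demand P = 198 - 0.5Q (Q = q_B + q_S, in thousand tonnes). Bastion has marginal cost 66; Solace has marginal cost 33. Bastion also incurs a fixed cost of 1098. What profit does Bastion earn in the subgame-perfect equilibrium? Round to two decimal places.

1352.25

Solve by backward induction. Given q_B, the follower Solace maximises π_S = (198 - (1/2)q_B - (1/2)q_S)q_S - 33q_S.
Setting the follower's marginal profit to zero, 165 - (1/2)q_B - q_S = 0, i.e. q_S = (165 - (1/2)q_B).
The leader anticipates this reaction. Substituting into P = 198 - 0.5Q gives P = 231/2 - (1/4)q_B, so π_B = (231/2 - (1/4)q_B)q_B - 66q_B.
Leader FOC: 99/2 - (1/2)q_B = 0, so q_B = 99.
Then q_S = (165 - (1/2)·99) = 231/2.
Price P = 198 - (1/2)·(429/2) = 363/4.
Bastion's profit: (363/4 - 66)·99 - 1098 = 1352.2500.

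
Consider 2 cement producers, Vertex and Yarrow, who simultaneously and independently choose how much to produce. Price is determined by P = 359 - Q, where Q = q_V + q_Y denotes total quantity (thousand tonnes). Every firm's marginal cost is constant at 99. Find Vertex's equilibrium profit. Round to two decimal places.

A representative firm's profit is π_i = q_i(359 - Q) - 99q_i.
First-order condition (treating rivals' output as given): 260 - 2q_i - q_j = 0.
By symmetry each firm produces the same amount; substituting q_j = q_i yields q_i = 260/3.
Price P = 359 - 520/3 = 557/3.
Vertex's profit: (557/3 - 99)·(260/3) = 7511.1111.

7511.11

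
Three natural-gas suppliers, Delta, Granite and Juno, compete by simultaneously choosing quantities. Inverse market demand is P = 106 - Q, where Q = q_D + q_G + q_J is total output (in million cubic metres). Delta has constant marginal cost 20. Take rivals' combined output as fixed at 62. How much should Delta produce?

With rivals' combined output fixed at 62, Delta's profit is π_D = (106 - 62 - q_D)q_D - (20q_D) = (44 - q_D)q_D - (20q_D).
∂π_D/∂q_D = 24 - 2q_D = 0, so q_D = 12.

12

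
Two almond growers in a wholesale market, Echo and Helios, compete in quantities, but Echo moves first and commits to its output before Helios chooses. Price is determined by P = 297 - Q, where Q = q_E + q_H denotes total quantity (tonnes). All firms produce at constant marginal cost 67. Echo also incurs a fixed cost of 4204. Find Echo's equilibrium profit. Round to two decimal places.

Solve by backward induction. Given q_E, the follower Helios maximises π_H = (297 - q_E - q_H)q_H - 67q_H.
Setting the follower's marginal profit to zero, 230 - q_E - 2q_H = 0, i.e. q_H = (230 - q_E)/2.
The leader anticipates this reaction. Substituting into P = 297 - Q gives P = 182 - (1/2)q_E, so π_E = (182 - (1/2)q_E)q_E - 67q_E.
The leader's first-order condition 115 - q_E = 0 yields q_E = 115.
Then q_H = (230 - 115)/2 = 115/2.
Price P = 297 - 345/2 = 249/2.
Echo's profit: (249/2 - 67)·115 - 4204 = 2408.5000.

2408.50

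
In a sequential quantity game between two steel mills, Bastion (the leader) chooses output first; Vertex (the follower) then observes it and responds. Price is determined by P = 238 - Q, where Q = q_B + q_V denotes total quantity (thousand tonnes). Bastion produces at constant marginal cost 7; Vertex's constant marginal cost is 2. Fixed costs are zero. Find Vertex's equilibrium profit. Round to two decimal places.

3782.25

Solve by backward induction. Given q_B, the follower Vertex maximises π_V = (238 - q_B - q_V)q_V - 2q_V.
∂π_V/∂q_V = 236 - q_B - 2q_V = 0 gives the reaction function q_V = (236 - q_B)/2.
The leader anticipates this reaction. Substituting into P = 238 - Q gives P = 120 - (1/2)q_B, so π_B = (120 - (1/2)q_B)q_B - 7q_B.
Leader FOC: 113 - q_B = 0, so q_B = 113.
Then q_V = (236 - 113)/2 = 123/2.
Price P = 238 - 349/2 = 127/2.
Vertex's profit: (127/2 - 2)·(123/2) = 3782.2500.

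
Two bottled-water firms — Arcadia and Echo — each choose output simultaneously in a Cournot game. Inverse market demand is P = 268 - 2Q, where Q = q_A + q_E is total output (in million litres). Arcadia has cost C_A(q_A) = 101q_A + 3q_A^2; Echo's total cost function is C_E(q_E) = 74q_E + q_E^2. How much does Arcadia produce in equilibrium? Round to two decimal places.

10.96

Arcadia's profit: π_A = (268 - 2Q)q_A - (101q_A + 3q_A²). Setting ∂π_A/∂q_A = 0: 167 - 10q_A - 2(q_E) = 0.
Echo's profit: π_E = (268 - 2Q)q_E - (74q_E + q_E²). Setting ∂π_E/∂q_E = 0: 194 - 6q_E - 2(q_A) = 0.
Rearranging gives the reaction functions q_A = (167 - 2q_E)/10 and q_E = (194 - 2q_A)/6.
Solving the pair: q_A = 307/28, q_E = 803/28.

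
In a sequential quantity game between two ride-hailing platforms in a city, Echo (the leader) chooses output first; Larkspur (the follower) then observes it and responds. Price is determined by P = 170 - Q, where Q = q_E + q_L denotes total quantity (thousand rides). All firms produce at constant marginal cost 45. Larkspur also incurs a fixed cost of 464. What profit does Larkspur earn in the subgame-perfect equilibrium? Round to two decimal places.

The follower Larkspur best-responds to any q_E: π_L = (170 - Q)q_L - 45q_L.
∂π_L/∂q_L = 125 - q_E - 2q_L = 0 gives the reaction function q_L = (125 - q_E)/2.
Echo substitutes q_L(q_E) into its own profit: π_E = q_E(170 - q_E - (125 - q_E)/2) - 45q_E = (215/2 - (1/2)q_E)q_E - 45q_E.
Maximising: ∂π_E/∂q_E = 125/2 - q_E = 0, giving q_E = 125/2.
Then q_L = (125 - 125/2)/2 = 125/4.
Price P = 170 - 375/4 = 305/4.
Larkspur's profit: (305/4 - 45)·(125/4) - 464 = 512.5625.

512.56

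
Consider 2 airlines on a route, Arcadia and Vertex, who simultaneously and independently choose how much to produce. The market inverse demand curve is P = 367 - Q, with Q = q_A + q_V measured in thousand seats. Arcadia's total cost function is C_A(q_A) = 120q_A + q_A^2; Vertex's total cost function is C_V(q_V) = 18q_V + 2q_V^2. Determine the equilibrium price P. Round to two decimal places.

Arcadia's profit: π_A = (367 - Q)q_A - (120q_A + q_A²). Setting ∂π_A/∂q_A = 0: 247 - 4q_A - (q_V) = 0.
Vertex's profit: π_V = (367 - Q)q_V - (18q_V + 2q_V²). Setting ∂π_V/∂q_V = 0: 349 - 6q_V - (q_A) = 0.
So q_A = (247 - q_V)/4 and q_V = (349 - q_A)/6.
Solving the pair: q_A = 1133/23, q_V = 1149/23.
Total output Q = 99.2174, so price P = 367 - 99.2174 = 267.7826.

267.78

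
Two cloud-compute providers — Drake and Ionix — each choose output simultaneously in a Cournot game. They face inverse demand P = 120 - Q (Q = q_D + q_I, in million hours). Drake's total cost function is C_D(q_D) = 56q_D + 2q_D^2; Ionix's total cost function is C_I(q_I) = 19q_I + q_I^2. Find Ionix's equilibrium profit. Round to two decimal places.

1110.64

Drake's profit: π_D = (120 - Q)q_D - (56q_D + 2q_D²). Setting ∂π_D/∂q_D = 0: 64 - 6q_D - (q_I) = 0.
Ionix's first-order condition: 101 - 4q_I - (q_D) = 0.
Best responses: q_D = (64 - q_I)/6, q_I = (101 - q_D)/4.
Solving the pair: q_D = 155/23, q_I = 542/23.
Price P = 120 - 697/23 = 89.6957.
Ionix's profit: 89.6957·(542/23) - 19·(542/23) - (542/23)² = 1110.6389.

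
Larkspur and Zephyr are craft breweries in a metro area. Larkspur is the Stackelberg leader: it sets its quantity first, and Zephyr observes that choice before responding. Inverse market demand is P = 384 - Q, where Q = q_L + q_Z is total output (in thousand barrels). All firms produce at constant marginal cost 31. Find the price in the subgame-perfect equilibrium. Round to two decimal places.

Solve by backward induction. Given q_L, the follower Zephyr maximises π_Z = (384 - q_L - q_Z)q_Z - 31q_Z.
∂π_Z/∂q_Z = 353 - q_L - 2q_Z = 0 gives the reaction function q_Z = (353 - q_L)/2.
Larkspur substitutes q_Z(q_L) into its own profit: π_L = q_L(384 - q_L - (353 - q_L)/2) - 31q_L = (415/2 - (1/2)q_L)q_L - 31q_L.
The leader's first-order condition 353/2 - q_L = 0 yields q_L = 353/2.
Then q_Z = (353 - 353/2)/2 = 353/4.
Total output Q = 1059/4, so price P = 384 - 1059/4 = 477/4.

119.25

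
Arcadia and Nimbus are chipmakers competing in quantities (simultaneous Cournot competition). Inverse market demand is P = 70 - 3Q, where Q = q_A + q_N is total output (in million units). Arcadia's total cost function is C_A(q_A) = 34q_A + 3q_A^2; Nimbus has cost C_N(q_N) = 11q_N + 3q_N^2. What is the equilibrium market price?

51

Arcadia's profit: π_A = (70 - 3Q)q_A - (34q_A + 3q_A²). Setting ∂π_A/∂q_A = 0: 36 - 12q_A - 3(q_N) = 0.
Nimbus's first-order condition: 59 - 12q_N - 3(q_A) = 0.
Best responses: q_A = (36 - 3q_N)/12, q_N = (59 - 3q_A)/12.
Substituting one into the other gives q_A = 17/9 and q_N = 40/9.
Total output Q = 19/3, so price P = 70 - 3·(19/3) = 51.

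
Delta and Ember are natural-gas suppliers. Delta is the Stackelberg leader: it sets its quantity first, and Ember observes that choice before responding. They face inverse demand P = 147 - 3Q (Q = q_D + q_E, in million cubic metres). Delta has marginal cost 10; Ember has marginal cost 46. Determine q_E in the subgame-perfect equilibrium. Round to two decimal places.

The follower Ember best-responds to any q_D: π_E = (147 - 3Q)q_E - 46q_E.
Follower FOC: 101 - 3q_D - 6q_E = 0, so q_E(q_D) = (101 - 3q_D)/6.
Delta substitutes q_E(q_D) into its own profit: π_D = q_D(147 - 3q_D - (101 - 3q_D)/2) - 10q_D = (193/2 - (3/2)q_D)q_D - 10q_D.
Leader FOC: 173/2 - 3q_D = 0, so q_D = 173/6.
Then q_E = (101 - 3·(173/6))/6 = 29/12.

2.42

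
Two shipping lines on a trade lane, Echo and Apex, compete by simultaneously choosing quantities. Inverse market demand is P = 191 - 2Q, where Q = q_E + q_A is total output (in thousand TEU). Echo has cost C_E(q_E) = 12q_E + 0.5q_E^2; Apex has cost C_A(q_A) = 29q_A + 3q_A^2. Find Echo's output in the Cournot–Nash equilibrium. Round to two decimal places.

Echo's profit: π_E = (191 - 2Q)q_E - (12q_E + (1/2)q_E²). Setting ∂π_E/∂q_E = 0: 179 - 5q_E - 2(q_A) = 0.
Apex's profit: π_A = (191 - 2Q)q_A - (29q_A + 3q_A²). Setting ∂π_A/∂q_A = 0: 162 - 10q_A - 2(q_E) = 0.
So q_E = (179 - 2q_A)/5 and q_A = (162 - 2q_E)/10.
Substituting one into the other gives q_E = 733/23 and q_A = 226/23.

31.87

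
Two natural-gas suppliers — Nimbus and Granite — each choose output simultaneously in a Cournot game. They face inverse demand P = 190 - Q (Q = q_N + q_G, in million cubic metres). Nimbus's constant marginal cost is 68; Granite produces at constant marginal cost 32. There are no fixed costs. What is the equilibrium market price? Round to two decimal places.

96.67

Nimbus's profit: π_N = (190 - Q)q_N - (68q_N). Setting ∂π_N/∂q_N = 0: 122 - 2q_N - (q_G) = 0.
Granite's first-order condition: 158 - 2q_G - (q_N) = 0.
So q_N = (122 - q_G)/2 and q_G = (158 - q_N)/2.
Solving the pair: q_N = 86/3, q_G = 194/3.
Total output Q = 280/3, so price P = 190 - 280/3 = 290/3.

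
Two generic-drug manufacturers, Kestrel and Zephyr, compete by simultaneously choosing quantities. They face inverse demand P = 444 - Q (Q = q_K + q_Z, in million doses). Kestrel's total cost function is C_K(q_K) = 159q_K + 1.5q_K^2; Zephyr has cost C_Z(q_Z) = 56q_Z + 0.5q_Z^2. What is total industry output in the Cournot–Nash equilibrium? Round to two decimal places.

151.57

Kestrel's profit: π_K = (444 - Q)q_K - (159q_K + (3/2)q_K²). Setting ∂π_K/∂q_K = 0: 285 - 5q_K - (q_Z) = 0.
Zephyr's first-order condition: 388 - 3q_Z - (q_K) = 0.
Best responses: q_K = (285 - q_Z)/5, q_Z = (388 - q_K)/3.
Substituting one into the other gives q_K = 467/14 and q_Z = 1655/14.
Total output Q = 467/14 + 1655/14 = 1061/7.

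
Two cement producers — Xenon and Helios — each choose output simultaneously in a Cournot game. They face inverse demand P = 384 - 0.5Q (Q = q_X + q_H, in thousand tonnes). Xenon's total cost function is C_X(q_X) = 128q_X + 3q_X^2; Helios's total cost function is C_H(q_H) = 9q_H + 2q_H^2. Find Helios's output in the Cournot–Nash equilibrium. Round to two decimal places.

Xenon's profit: π_X = (384 - 0.5Q)q_X - (128q_X + 3q_X²). Setting ∂π_X/∂q_X = 0: 256 - 7q_X - (1/2)(q_H) = 0.
Helios's first-order condition: 375 - 5q_H - (1/2)(q_X) = 0.
Rearranging gives the reaction functions q_X = (256 - (1/2)q_H)/7 and q_H = (375 - (1/2)q_X)/5.
Solving the pair: q_X = 31.4388, q_H = 71.8561.

71.86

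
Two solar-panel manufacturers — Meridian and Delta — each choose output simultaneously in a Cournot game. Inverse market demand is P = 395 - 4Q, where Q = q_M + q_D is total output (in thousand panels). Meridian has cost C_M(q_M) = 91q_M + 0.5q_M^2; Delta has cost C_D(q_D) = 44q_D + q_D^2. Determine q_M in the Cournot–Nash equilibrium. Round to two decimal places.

Meridian's profit: π_M = (395 - 4Q)q_M - (91q_M + (1/2)q_M²). Setting ∂π_M/∂q_M = 0: 304 - 9q_M - 4(q_D) = 0.
Delta's profit: π_D = (395 - 4Q)q_D - (44q_D + q_D²). Setting ∂π_D/∂q_D = 0: 351 - 10q_D - 4(q_M) = 0.
Rearranging gives the reaction functions q_M = (304 - 4q_D)/9 and q_D = (351 - 4q_M)/10.
Solving the pair: q_M = 818/37, q_D = 1943/74.

22.11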